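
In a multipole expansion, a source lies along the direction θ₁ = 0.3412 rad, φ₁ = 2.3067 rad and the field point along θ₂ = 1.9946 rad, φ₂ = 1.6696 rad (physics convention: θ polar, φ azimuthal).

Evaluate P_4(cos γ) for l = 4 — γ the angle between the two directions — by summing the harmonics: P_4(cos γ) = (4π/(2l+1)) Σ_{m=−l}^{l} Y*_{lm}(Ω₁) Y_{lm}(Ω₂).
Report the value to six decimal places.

0.300812

Addition theorem: P_4(cos γ) = (4π/9) Σ_m Y*_{lm}(Ω₁) Y_{lm}(Ω₂), m = −4…4:
  term(m=-4) = (-0.001405, 0.000948)   from Y*(Ω₁)=(-0.005440, 0.001091), Y(Ω₂)=(0.281964, -0.117625)
  term(m=-3) = (0.005754, -0.016239)   from Y*(Ω₁)=(0.035528, 0.026282), Y(Ω₂)=(-0.113869, -0.372843)
  term(m=-2) = (0.002917, 0.009544)   from Y*(Ω₁)=(-0.019309, -0.194424), Y(Ω₂)=(-0.050086, 0.010028)
  term(m=-1) = (0.124216, 0.091926)   from Y*(Ω₁)=(-0.322062, 0.355631), Y(Ω₂)=(-0.031771, -0.320512)
  term(m=+0) = (-0.047522, 0.000000)   from Y*(Ω₁)=(0.418914, -0.000000), Y(Ω₂)=(-0.113442, 0.000000)
  term(m=+1) = (0.124216, -0.091926)   from Y*(Ω₁)=(0.322062, 0.355631), Y(Ω₂)=(0.031771, -0.320512)
  term(m=+2) = (0.002917, -0.009544)   from Y*(Ω₁)=(-0.019309, 0.194424), Y(Ω₂)=(-0.050086, -0.010028)
  term(m=+3) = (0.005754, 0.016239)   from Y*(Ω₁)=(-0.035528, 0.026282), Y(Ω₂)=(0.113869, -0.372843)
  term(m=+4) = (-0.001405, -0.000948)   from Y*(Ω₁)=(-0.005440, -0.001091), Y(Ω₂)=(0.281964, 0.117625)
Accumulated sum (0.215441, 0.000000); after 4π/(2l+1) scaling, (0.300812, 0.000000) ⇒ P_4 = 0.300812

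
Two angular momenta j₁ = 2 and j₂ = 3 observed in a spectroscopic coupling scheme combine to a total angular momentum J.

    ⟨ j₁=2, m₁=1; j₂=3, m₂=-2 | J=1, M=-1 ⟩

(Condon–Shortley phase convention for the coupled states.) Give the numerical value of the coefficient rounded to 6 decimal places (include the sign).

-0.534522

√[3·4!0!2!/7! · 3!1!1!5!0!2!] = √(288/7)
  +(−1)^1/∏(1,3,0,0,0,2)! = -1/12  (running -1/12)
⟨..|..⟩ = √(288/7)·(-1/12) = -0.534522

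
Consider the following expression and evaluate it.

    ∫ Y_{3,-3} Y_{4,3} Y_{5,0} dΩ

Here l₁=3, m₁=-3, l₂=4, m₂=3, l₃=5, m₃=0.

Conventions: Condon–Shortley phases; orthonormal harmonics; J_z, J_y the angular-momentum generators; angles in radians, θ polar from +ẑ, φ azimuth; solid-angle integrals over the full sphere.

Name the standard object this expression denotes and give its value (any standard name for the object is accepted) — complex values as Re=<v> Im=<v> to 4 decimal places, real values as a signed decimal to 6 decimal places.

Gaunt coefficient, -0.098140

This is a Gaunt coefficient — the integral of a triple product of spherical harmonics over the sphere.
Checks pass: Σm=0; 12 even; l₃=5∈[1,7].
(2·3+1)(2·4+1)(2·5+1) = 693
Δ: 2! 4! 6! / 13! → 1/180180
sum: t=0:+1/576 t=1:−1/144 t=2:+1/576 = -1/288
3j²(3 4 5; 0 0 0) = Δ·Π!·Σ² = 20/1001  (sign +1)
sum: t=2:+1/5760 = 1/5760
3j²(3 4 5; -3 3 0) = Δ·Π!·Σ² = 5/572  (sign -1)
combine: 4πI² = 693·20/1001·5/572 = 225/1859
take √, sign -1: I = -0.09814013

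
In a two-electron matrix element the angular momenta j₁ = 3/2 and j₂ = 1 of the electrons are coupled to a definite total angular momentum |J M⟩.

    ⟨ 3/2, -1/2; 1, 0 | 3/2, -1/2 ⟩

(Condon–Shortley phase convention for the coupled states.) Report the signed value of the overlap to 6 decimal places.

√[4·1!2!1!/5! · 1!2!1!1!1!2!] = √(4/15)
  +(−1)^0/∏(0,1,2,1,0,0)! = 1/2  (running 1/2)
  +(−1)^1/∏(1,0,1,0,1,1)! = -1  (running -1/2)
⟨..|..⟩ = √(4/15)·(-1/2) = -0.258199

-0.258199  (= −√(1/15))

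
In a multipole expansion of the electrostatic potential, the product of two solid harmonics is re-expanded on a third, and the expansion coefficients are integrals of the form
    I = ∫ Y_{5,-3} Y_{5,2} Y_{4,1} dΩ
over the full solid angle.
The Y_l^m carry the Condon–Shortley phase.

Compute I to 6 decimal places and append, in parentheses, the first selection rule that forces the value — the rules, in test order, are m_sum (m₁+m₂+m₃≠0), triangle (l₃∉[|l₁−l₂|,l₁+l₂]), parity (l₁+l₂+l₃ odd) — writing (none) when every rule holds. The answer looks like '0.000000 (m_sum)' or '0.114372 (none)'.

Checks pass: Σm=0; 14 even; l₃=4∈[0,10].
(2·5+1)(2·5+1)(2·4+1) = 1089
Δ: 6! 4! 4! / 15! → 1/3153150
sum: t=1:−1/69120 t=2:+1/1728 t=3:−1/576 t=4:+1/1728 t=5:−1/69120 = -7/11520
3j²(5 5 4; 0 0 0) = Δ·Π!·Σ² = 2/143  (sign -1)
sum: t=4:+1/6912 t=5:−1/2880 t=6:+1/17280 = -1/6912
3j²(5 5 4; -3 2 1) = Δ·Π!·Σ² = 5/429  (sign +1)
combine: 4πI² = 1089·2/143·5/429 = 30/169
take √, sign -1: I = -0.11885360
No selection rule forces the value: the integral is nonzero (none).

-0.118854 (none)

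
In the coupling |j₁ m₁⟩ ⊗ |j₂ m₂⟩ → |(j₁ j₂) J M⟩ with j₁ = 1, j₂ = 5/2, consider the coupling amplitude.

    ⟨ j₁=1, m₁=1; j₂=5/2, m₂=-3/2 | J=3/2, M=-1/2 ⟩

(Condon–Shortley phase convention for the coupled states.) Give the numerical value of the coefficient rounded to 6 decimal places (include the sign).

√[4·2!0!3!/6! · 2!0!1!4!1!2!] = √(32/5)
  +(−1)^0/∏(0,2,0,1,0,2)! = 1/4  (running 1/4)
⟨..|..⟩ = √(32/5)·(1/4) = +0.632456

+√(2/5) = +0.632456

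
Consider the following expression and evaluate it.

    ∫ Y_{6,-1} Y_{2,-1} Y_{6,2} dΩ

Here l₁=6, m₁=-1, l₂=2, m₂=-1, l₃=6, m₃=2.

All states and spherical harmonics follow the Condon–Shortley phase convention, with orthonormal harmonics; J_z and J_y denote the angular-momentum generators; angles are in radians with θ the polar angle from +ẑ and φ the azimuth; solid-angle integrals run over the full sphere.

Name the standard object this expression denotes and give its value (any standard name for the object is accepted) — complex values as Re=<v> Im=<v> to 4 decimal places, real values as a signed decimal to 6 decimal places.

This is a Gaunt coefficient — the integral of a triple product of spherical harmonics over the sphere.
m-sum 0 ✓  L=14 even ✓  4≤6≤8 ✓
Π(2lᵢ+1) = 13×5×13 = 845
triangle coeff Δ(6,2,6) = 1/90090
Σ_t [0,2]: t=0:+1/69120 t=1:−1/14400 t=2:+1/69120 = -7/172800
(3j)²=14/715 [(6 2 6; 0 0 0)], sign=-1
Σ_t [0,1]: t=0:+1/60480 t=1:−1/34560 = -1/80640
(3j)²=6/1001 [(6 2 6; -1 -1 2)], sign=-1
⇒ 4πI² = 12/121
I = (+1)√(12/121/(4π)) = 0.08883682

Gaunt coefficient, +0.088837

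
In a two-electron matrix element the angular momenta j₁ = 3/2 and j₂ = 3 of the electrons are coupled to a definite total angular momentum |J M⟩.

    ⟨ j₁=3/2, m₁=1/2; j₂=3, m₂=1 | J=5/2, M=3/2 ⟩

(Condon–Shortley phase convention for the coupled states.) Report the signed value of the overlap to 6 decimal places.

−√(7/20) = -0.591608

j₁+j₂−J=2  J+j₁−j₂=1  J−j₁+j₂=4  j₁+j₂+J+1=8
(j₁±m₁, j₂±m₂, J±M) = (2,1,4,2,4,1)
P² = 576/35
sum k=0..1:
  [0] +1/48 = 1/48
  [1] −1/6 = -1/6
S = -7/48
C² = P²·S² = 7/20 ; C = -0.591608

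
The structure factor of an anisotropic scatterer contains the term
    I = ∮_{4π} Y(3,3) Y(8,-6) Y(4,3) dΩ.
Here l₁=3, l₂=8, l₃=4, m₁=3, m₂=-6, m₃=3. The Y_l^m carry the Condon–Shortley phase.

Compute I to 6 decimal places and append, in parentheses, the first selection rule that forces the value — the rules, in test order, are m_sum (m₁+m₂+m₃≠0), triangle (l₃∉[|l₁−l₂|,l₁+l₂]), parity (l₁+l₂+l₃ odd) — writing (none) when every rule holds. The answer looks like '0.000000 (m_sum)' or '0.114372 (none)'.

0.000000 (triangle)

|3−8|≤4≤3+8 violated ⇒ I = 0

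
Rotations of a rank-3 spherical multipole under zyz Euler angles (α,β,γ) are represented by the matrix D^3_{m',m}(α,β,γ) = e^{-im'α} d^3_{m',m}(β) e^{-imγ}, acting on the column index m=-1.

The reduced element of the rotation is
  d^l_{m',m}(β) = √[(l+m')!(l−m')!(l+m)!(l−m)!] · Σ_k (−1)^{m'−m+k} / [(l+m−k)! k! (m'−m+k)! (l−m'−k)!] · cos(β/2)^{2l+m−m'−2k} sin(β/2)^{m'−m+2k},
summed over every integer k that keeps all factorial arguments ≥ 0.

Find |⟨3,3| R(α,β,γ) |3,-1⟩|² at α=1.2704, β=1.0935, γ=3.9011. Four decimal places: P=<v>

P=0.0426

D^3_{3,-1}(1.2704,1.0935,3.9011) = e^{-i·3·1.2704}·d^3_{3,-1}(1.0935)·e^{-i·-1·3.9011}. Compute d first:
With c≡cos(β/2)=0.854219 and s≡sin(β/2)=0.519914, N=[720·1·2·24]^{1/2}=185.903201
k∈{0} keeps every argument non-negative
  k=0: (−1)^4·185.9032/(48)·0.8542^2·0.5199^4 = +0.206495
d^3_{3,-1}(1.0935) = +0.206495
|D^3_{3,-1}|² = |d^3_{3,-1}(β)|² = (+0.206495)² = 0.042640 (the z-rotation phases have unit modulus)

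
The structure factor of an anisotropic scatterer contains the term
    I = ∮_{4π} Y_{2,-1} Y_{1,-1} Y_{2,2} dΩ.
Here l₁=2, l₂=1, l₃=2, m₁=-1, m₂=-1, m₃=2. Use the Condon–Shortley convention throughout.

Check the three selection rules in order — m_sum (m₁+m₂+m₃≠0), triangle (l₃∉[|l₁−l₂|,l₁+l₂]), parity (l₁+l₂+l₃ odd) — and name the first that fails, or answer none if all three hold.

parity

azimuthal sum: -1 − 1 + 2 = 0  ✓
1 ≤ 2 ≤ 3 (triangle on l)  ✓
L = 2 + 1 + 2 = 5 (odd)  ✗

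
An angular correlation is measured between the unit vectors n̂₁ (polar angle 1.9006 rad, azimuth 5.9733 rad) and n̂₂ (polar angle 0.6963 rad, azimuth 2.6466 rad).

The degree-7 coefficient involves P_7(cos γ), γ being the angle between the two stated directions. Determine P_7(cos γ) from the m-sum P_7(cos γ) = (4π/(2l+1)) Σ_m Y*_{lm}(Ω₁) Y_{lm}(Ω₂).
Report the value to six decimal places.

0.381429

Summing Y*_{l m}(θ₁,φ₁)·Y_{l m}(θ₂,φ₂) over m ∈ [−7, 7]; prefactor 4π/(2·7+1) = 0.837758:
  [-7]  conj(Y_{7,-7})(Ω₁) = -0.19113 - 0.28034j ; Y_{7,-7}(Ω₂) = 0.02117 + 0.00709j ; Δ = -0.00206 - 0.00729j
  [-6]  conj(Y_{7,-6})(Ω₁) = 0.12365 + 0.41661j ; Y_{7,-6}(Ω₂) = -0.09846 + 0.01707j ; Δ = -0.01929 - 0.03891j
  [-5]  conj(Y_{7,-5})(Ω₁) = 0.00216 - 0.10108j ; Y_{7,-5}(Ω₂) = 0.20821 - 0.16382j ; Δ = -0.01611 - 0.02140j
  [-4]  conj(Y_{7,-4})(Ω₁) = 0.10135 - 0.29469j ; Y_{7,-4}(Ω₂) = -0.17635 + 0.40667j ; Δ = 0.10197 + 0.09319j
  [-3]  conj(Y_{7,-3})(Ω₁) = -0.13165 + 0.17640j ; Y_{7,-3}(Ω₂) = -0.03427 - 0.39836j ; Δ = 0.07478 + 0.04640j
  [-2]  conj(Y_{7,-2})(Ω₁) = -0.18593 + 0.13267j ; Y_{7,-2}(Ω₂) = -0.00547 - 0.00834j ; Δ = 0.00212 + 0.00082j
  [-1]  conj(Y_{7,-1})(Ω₁) = 0.24224 - 0.07757j ; Y_{7,-1}(Ω₂) = 0.34428 + 0.18585j ; Δ = 0.09781 + 0.01832j
  [+0]  conj(Y_{7,0})(Ω₁) = 0.20102 + 0.00000j ; Y_{7,0}(Ω₂) = -0.11528 + 0.00000j ; Δ = -0.02317 + 0.00000j
  [+1]  conj(Y_{7,1})(Ω₁) = -0.24224 - 0.07757j ; Y_{7,1}(Ω₂) = -0.34428 + 0.18585j ; Δ = 0.09781 - 0.01832j
  [+2]  conj(Y_{7,2})(Ω₁) = -0.18593 - 0.13267j ; Y_{7,2}(Ω₂) = -0.00547 + 0.00834j ; Δ = 0.00212 - 0.00082j
  [+3]  conj(Y_{7,3})(Ω₁) = 0.13165 + 0.17640j ; Y_{7,3}(Ω₂) = 0.03427 - 0.39836j ; Δ = 0.07478 - 0.04640j
  [+4]  conj(Y_{7,4})(Ω₁) = 0.10135 + 0.29469j ; Y_{7,4}(Ω₂) = -0.17635 - 0.40667j ; Δ = 0.10197 - 0.09319j
  [+5]  conj(Y_{7,5})(Ω₁) = -0.00216 - 0.10108j ; Y_{7,5}(Ω₂) = -0.20821 - 0.16382j ; Δ = -0.01611 + 0.02140j
  [+6]  conj(Y_{7,6})(Ω₁) = 0.12365 - 0.41661j ; Y_{7,6}(Ω₂) = -0.09846 - 0.01707j ; Δ = -0.01929 + 0.03891j
  [+7]  conj(Y_{7,7})(Ω₁) = 0.19113 - 0.28034j ; Y_{7,7}(Ω₂) = -0.02117 + 0.00709j ; Δ = -0.00206 + 0.00729j
Σ over m = 0.45530 + 0.00000j; ×(4π/15) → 0.38143 + 0.00000j. Real part: 0.381429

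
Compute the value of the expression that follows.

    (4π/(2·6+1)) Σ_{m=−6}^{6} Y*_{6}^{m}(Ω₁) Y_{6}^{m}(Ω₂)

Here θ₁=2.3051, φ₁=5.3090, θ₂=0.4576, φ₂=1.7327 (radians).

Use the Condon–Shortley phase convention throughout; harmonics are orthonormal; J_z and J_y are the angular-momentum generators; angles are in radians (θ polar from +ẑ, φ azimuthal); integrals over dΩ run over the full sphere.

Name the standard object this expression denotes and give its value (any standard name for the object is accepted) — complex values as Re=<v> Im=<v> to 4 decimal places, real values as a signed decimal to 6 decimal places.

This sum is the spherical-harmonic addition theorem: it equals the Legendre polynomial P_l(cos γ) of the angle γ between the two directions.
Expand P_6 via completeness: Σ_{m} conj(Y_{6,m}) at Ω₁ times Y_{6,m} at Ω₂ —
  term(m=-6) = (-0.000250, 0.000148)   from Y*(Ω₁)=(0.073183, 0.034281), Y(Ω₂)=(-0.002026, 0.002966)
  term(m=-5) = (-0.003620, 0.005260)   from Y*(Ω₁)=(-0.039897, -0.249542), Y(Ω₂)=(-0.018293, -0.017431)
  term(m=-4) = (-0.007617, 0.044901)   from Y*(Ω₁)=(-0.310689, 0.292439), Y(Ω₂)=(0.085127, -0.064394)
  term(m=-3) = (0.026904, 0.098484)   from Y*(Ω₁)=(0.337876, 0.075214), Y(Ω₂)=(0.137689, 0.260828)
  term(m=-2) = (-0.024926, -0.029510)   from Y*(Ω₁)=(0.028398, 0.071604), Y(Ω₂)=(-0.475406, 0.159556)
  term(m=-1) = (-0.123006, -0.057115)   from Y*(Ω₁)=(0.209208, -0.308034), Y(Ω₂)=(-0.058710, -0.359452)
  term(m=+0) = (0.007458, 0.000000)   from Y*(Ω₁)=(-0.028558, -0.000000), Y(Ω₂)=(-0.261143, 0.000000)
  term(m=+1) = (-0.123006, 0.057115)   from Y*(Ω₁)=(-0.209208, -0.308034), Y(Ω₂)=(0.058710, -0.359452)
  term(m=+2) = (-0.024926, 0.029510)   from Y*(Ω₁)=(0.028398, -0.071604), Y(Ω₂)=(-0.475406, -0.159556)
  term(m=+3) = (0.026904, -0.098484)   from Y*(Ω₁)=(-0.337876, 0.075214), Y(Ω₂)=(-0.137689, 0.260828)
  term(m=+4) = (-0.007617, -0.044901)   from Y*(Ω₁)=(-0.310689, -0.292439), Y(Ω₂)=(0.085127, 0.064394)
  term(m=+5) = (-0.003620, -0.005260)   from Y*(Ω₁)=(0.039897, -0.249542), Y(Ω₂)=(0.018293, -0.017431)
  term(m=+6) = (-0.000250, -0.000148)   from Y*(Ω₁)=(0.073183, -0.034281), Y(Ω₂)=(-0.002026, -0.002966)
Total Σ_m = (-0.257571, 0.000000). Multiply by 0.966644: (-0.248979, 0.000000). P_6(cos γ) = -0.248979

Legendre polynomial (addition theorem), -0.248979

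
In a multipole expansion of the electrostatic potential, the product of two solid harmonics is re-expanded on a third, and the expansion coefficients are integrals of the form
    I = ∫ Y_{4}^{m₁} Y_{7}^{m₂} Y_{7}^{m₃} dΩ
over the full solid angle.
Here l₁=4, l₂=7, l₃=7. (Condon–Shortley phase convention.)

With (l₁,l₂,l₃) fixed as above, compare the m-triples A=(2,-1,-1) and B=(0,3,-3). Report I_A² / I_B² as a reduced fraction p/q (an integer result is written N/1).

70560/6889

Same 4,7,7: normalisation and zero-m 3j drop out of the ratio.
A: Δ: 4! 4! 10! / 19! → 1/58198140; sum: t=0:+1/1658880 t=1:−1/518400 t=2:+1/1658880 = -1/1382400; 3j²(4 7 7; 2 -1 -1) = Δ·Π!·Σ² = 504/46189  (sign -1)
B: Δ: 4! 4! 10! / 19! → 1/58198140; sum: t=0:+1/2090188800 t=1:−1/13063680 t=2:+1/1290240 t=3:−1/1088640 t=4:+1/9953280 = -83/696729600; 3j²(4 7 7; 0 3 -3) = Δ·Π!·Σ² = 6889/6466460  (sign -1)
I_A²/I_B² = (504/46189)/(6889/6466460) = 70560/6889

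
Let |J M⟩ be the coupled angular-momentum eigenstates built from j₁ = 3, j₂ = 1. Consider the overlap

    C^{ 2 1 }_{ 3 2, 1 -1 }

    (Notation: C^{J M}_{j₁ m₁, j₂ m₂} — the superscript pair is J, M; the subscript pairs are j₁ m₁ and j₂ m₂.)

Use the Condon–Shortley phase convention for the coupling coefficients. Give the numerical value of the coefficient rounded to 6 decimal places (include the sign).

j₁+j₂−J=2  J+j₁−j₂=4  J−j₁+j₂=0  j₁+j₂+J+1=7
(j₁±m₁, j₂±m₂, J±M) = (5,1,0,2,3,1)
P² = 480/7
sum k=0..0:
  [0] +1/12 = 1/12
S = 1/12
C² = P²·S² = 10/21 ; C = +0.690066

+0.690066  (= +√(10/21))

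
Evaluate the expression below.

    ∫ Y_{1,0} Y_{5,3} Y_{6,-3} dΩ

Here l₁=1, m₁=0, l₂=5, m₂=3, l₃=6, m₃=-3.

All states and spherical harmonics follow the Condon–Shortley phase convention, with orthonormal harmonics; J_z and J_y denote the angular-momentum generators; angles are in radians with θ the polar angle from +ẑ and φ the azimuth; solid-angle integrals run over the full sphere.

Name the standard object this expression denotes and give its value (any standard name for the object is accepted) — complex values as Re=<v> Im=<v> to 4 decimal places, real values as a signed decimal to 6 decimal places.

This is a Gaunt coefficient — the integral of a triple product of spherical harmonics over the sphere.
Rules hold: Σm=0, L=12 even, 4≤6≤6.
N = 3·11·13 = 429
Δ = 0!·2!·10!/13! = 1/858
Racah Σ t=0..0: t=0:+1/14400 = 1/14400
⇒ 3j(1 5 6; 0 0 0)² = 6/143, sgn +1
Racah Σ t=0..0: t=0:+1/80640 = 1/80640
⇒ 3j(1 5 6; 0 3 -3)² = 9/286, sgn -1
4πI² = N·(3j₀)²·(3jₘ)² = 81/143
I = -1·√(0.566434/4π) = -0.21230956

Gaunt coefficient, -0.212310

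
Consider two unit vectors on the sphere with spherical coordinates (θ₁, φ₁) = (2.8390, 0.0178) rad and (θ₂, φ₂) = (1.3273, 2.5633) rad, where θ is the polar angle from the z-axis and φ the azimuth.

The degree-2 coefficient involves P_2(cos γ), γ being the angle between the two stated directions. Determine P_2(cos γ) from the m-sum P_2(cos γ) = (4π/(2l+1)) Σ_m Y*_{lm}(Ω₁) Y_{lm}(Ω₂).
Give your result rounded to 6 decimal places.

Summing Y*_{l m}(θ₁,φ₁)·Y_{l m}(θ₂,φ₂) over m ∈ [−2, 2]; prefactor 4π/(2·2+1) = 2.513274:
  m=-2: (0.03428 + 0.00122j) × (0.14643 + 0.33305j) = 0.00461 + 0.01160j  (running Σ = 0.00461 + 0.01160j)
  m=-1: (-0.21972 - 0.00391j) × (-0.15137 - 0.09881j) = 0.03287 + 0.02230j  (running Σ = 0.03749 + 0.03390j)
  m=0: (0.54676 + 0.00000j) × (-0.26039 + 0.00000j) = -0.14237 + 0.00000j  (running Σ = -0.10489 + 0.03390j)
  m=1: (0.21972 - 0.00391j) × (0.15137 - 0.09881j) = 0.03287 - 0.02230j  (running Σ = -0.07201 + 0.01160j)
  m=2: (0.03428 - 0.00122j) × (0.14643 - 0.33305j) = 0.00461 - 0.01160j  (running Σ = -0.06740 + 0.00000j)
Accumulated sum -0.06740 + 0.00000j; after 4π/(2l+1) scaling, -0.16939 + 0.00000j ⇒ P_2 = -0.169395

-0.169395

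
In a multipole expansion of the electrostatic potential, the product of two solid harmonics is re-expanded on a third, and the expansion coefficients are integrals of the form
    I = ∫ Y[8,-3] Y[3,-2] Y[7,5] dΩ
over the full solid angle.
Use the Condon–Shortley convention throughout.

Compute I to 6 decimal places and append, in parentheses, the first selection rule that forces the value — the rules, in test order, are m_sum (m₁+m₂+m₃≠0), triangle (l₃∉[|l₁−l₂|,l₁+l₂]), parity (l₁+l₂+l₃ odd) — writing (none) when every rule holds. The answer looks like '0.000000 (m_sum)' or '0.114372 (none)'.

m-sum 0 ✓  L=18 even ✓  5≤7≤11 ✓
Π(2lᵢ+1) = 17×7×15 = 1785
triangle coeff Δ(8,3,7) = 1/5290740
Σ_t [1,3]: t=1:−1/7257600 t=2:+1/2073600 t=3:−1/7257600 = 1/4838400
(3j)²=252/20995 [(8 3 7; 0 0 0)], sign=-1
Σ_t [0,1]: t=0:+1/958003200 t=1:−1/87091200 = -1/95800320
(3j)²=1000/88179 [(8 3 7; -3 -2 5)], sign=-1
⇒ 4πI² = 252000/1037153
I = (+1)√(252000/1037153/(4π)) = 0.13905094
No selection rule forces the value: the integral is nonzero (none).

0.139051 (none)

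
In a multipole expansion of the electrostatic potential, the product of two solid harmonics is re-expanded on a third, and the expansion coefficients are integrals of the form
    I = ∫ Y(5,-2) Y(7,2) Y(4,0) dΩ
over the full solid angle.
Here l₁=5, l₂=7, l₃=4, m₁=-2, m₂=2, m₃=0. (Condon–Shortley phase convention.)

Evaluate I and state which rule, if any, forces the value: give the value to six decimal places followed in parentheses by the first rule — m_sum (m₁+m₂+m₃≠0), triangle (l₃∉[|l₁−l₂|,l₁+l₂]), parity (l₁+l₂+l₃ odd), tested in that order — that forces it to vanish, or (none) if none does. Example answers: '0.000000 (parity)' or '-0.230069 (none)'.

Rules hold: Σm=0, L=16 even, 2≤4≤12.
N = 11·15·9 = 1485
Δ = 8!·2!·6!/17! = 1/6126120
Racah Σ t=3..5: t=3:−1/69120 t=4:+1/20736 t=5:−1/69120 = 1/51840
⇒ 3j(5 7 4; 0 0 0)² = 280/21879, sgn +1
Racah Σ t=5..7: t=5:−1/69120 t=6:+1/51840 t=7:−1/483840 = 1/362880
⇒ 3j(5 7 4; -2 2 0)² = 16/17017, sgn +1
4πI² = N·(3j₀)²·(3jₘ)² = 9600/537251
I = +1·√(0.0178687/4π) = 0.03770874
No selection rule forces the value: the integral is nonzero (none).

0.037709 (none)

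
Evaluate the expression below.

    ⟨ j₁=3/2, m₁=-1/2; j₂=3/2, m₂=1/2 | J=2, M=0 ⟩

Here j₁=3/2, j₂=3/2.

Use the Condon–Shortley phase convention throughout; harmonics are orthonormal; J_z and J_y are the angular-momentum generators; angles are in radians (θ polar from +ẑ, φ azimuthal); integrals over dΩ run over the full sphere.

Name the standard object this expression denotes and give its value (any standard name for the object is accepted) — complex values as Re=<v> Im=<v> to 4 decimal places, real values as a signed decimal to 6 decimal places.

This is a Clebsch–Gordan (vector-coupling) coefficient.
√[5·1!2!2!/6! · 1!2!2!1!2!2!] = √(4/9)
  +(−1)^0/∏(0,1,2,2,0,0)! = 1/4  (running 1/4)
  +(−1)^1/∏(1,0,1,1,1,1)! = -1  (running -3/4)
⟨..|..⟩ = √(4/9)·(-3/4) = -0.500000

Clebsch–Gordan coefficient, −√(1/4) ≈ -0.500000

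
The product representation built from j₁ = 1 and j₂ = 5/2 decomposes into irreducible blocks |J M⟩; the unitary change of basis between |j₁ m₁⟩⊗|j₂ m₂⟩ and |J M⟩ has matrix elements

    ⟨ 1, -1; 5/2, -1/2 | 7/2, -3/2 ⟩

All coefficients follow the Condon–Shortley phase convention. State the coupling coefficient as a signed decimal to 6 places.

+√(10/21) ≈ +0.690066

j₁+j₂−J=0  J+j₁−j₂=2  J−j₁+j₂=5  j₁+j₂+J+1=8
(j₁±m₁, j₂±m₂, J±M) = (0,2,2,3,2,5)
P² = 1920/7
sum k=0..0:
  [0] +1/24 = 1/24
S = 1/24
C² = P²·S² = 10/21 ; C = +0.690066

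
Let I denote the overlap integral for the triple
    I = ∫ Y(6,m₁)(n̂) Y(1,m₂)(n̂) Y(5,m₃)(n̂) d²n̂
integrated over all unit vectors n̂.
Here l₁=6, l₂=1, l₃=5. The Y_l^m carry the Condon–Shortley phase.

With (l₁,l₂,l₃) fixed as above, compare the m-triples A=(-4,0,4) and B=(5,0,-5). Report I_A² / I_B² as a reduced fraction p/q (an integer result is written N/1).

Shared (l₁,l₂,l₃)=(6,1,5): N and (l;000)² cancel in I_A²/I_B².
A: Δ = 2!·10!·0!/13! = 1/858; Racah Σ t=1..1: t=1:−1/362880 = -1/362880; ⇒ 3j(6 1 5; -4 0 4)² = 10/429, sgn +1
B: Δ = 2!·10!·0!/13! = 1/858; Racah Σ t=1..1: t=1:−1/3628800 = -1/3628800; ⇒ 3j(6 1 5; 5 0 -5)² = 1/78, sgn -1
I_A²/I_B² = (10/429)/(1/78) = 20/11

20/11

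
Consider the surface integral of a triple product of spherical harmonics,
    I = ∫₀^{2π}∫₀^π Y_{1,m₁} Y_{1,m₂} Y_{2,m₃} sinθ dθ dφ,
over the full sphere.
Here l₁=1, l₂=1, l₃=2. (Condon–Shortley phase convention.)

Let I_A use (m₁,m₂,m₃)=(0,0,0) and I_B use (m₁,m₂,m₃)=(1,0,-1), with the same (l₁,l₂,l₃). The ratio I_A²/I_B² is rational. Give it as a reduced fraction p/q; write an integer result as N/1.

l's match ⇒ only the (l;m) 3-j factors differ between A and B.
A: triangle coeff Δ(1,1,2) = 1/30; Σ_t [0,0]: t=0:+1/1 = 1/1; (3j)²=2/15 [(1 1 2; 0 0 0)], sign=+1
B: triangle coeff Δ(1,1,2) = 1/30; Σ_t [0,0]: t=0:+1/2 = 1/2; (3j)²=1/10 [(1 1 2; 1 0 -1)], sign=-1
I_A²/I_B² = (2/15)/(1/10) = 4/3

4/3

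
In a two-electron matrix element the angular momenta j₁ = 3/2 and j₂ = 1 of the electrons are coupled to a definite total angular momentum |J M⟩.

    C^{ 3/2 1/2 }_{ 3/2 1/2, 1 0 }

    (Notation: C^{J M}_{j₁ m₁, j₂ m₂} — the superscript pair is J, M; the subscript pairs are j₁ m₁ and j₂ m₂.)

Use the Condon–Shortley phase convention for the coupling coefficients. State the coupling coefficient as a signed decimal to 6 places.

j₁+j₂−J=1  J+j₁−j₂=2  J−j₁+j₂=1  j₁+j₂+J+1=5
(j₁±m₁, j₂±m₂, J±M) = (2,1,1,1,2,1)
P² = 4/15
sum k=0..1:
  [0] +1/1 = 1
  [1] −1/2 = -1/2
S = 1/2
C² = P²·S² = 1/15 ; C = +0.258199

+√(1/15) = +0.258199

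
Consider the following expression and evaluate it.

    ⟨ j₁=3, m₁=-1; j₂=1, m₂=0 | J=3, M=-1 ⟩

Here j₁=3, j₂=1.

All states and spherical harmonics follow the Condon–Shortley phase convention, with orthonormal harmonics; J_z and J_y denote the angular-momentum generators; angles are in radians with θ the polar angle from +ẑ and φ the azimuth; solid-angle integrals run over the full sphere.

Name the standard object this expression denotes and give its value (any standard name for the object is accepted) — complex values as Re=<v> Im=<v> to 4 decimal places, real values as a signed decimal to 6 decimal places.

Clebsch–Gordan coefficient, −√(1/12) ≈ -0.288675

This is a Clebsch–Gordan (vector-coupling) coefficient.
j₁+j₂−J=1  J+j₁−j₂=5  J−j₁+j₂=1  j₁+j₂+J+1=8
(j₁±m₁, j₂±m₂, J±M) = (2,4,1,1,2,4)
P² = 48
sum k=0..1:
  [0] +1/24 = 1/24
  [1] −1/12 = -1/12
S = -1/24
C² = P²·S² = 1/12 ; C = -0.288675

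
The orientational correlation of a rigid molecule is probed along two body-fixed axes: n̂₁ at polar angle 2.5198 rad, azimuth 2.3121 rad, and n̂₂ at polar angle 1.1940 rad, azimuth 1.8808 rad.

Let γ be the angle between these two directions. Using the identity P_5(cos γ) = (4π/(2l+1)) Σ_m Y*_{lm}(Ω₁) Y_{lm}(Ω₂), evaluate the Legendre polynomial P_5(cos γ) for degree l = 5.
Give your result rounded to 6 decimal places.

Addition theorem: P_5(cos γ) = (4π/11) Σ_m Y*_{lm}(Ω₁) Y_{lm}(Ω₂), m = −5…5:
  m=-5: (0.016662, -0.026288) × (-0.322558, -0.006703) = (-0.005551, 0.008368)  (running Σ = (-0.005551, 0.008368))
  m=-4: (0.135213, -0.024099) × (0.131118, -0.381826) = (0.008527, -0.054787)  (running Σ = (0.002976, -0.046420))
  m=-3: (0.268588, 0.205505) × (0.048702, 0.036320) = (0.005617, 0.019764)  (running Σ = (0.008593, -0.026656))
  m=-2: (0.040430, 0.457259) × (0.260587, -0.186038) = (0.095603, 0.111634)  (running Σ = (0.104196, 0.084978))
  m=-1: (-0.115550, 0.126217) × (0.046376, 0.144774) = (-0.023632, -0.010875)  (running Σ = (0.080565, 0.074103))
  m=0: (0.356284, -0.000000) × (0.287358, 0.000000) = (0.102381, 0.000000)  (running Σ = (0.182946, 0.074103))
  m=1: (0.115550, 0.126217) × (-0.046376, 0.144774) = (-0.023632, 0.010875)  (running Σ = (0.159314, 0.084978))
  m=2: (0.040430, -0.457259) × (0.260587, 0.186038) = (0.095603, -0.111634)  (running Σ = (0.254917, -0.026656))
  m=3: (-0.268588, 0.205505) × (-0.048702, 0.036320) = (0.005617, -0.019764)  (running Σ = (0.260534, -0.046420))
  m=4: (0.135213, 0.024099) × (0.131118, 0.381826) = (0.008527, 0.054787)  (running Σ = (0.269061, 0.008368))
  m=5: (-0.016662, -0.026288) × (0.322558, -0.006703) = (-0.005551, -0.008368)  (running Σ = (0.263511, -0.000000))
Accumulated sum (0.263511, -0.000000); after 4π/(2l+1) scaling, (0.301034, -0.000000) ⇒ P_5 = 0.301034

0.301034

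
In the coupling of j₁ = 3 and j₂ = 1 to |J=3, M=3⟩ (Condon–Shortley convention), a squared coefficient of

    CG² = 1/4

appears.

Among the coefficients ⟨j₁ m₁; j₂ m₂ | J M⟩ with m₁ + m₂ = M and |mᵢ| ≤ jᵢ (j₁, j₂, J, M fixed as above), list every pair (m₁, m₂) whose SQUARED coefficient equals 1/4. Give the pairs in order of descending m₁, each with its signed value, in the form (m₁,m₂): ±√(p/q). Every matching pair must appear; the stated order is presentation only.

(2,1): −√(1/4)

Admissible pairs with m₁+m₂ = M = 3: (2,1), (3,0)
  (m₁,m₂)=(3,0): CG² = 3/4, CG = +√(3/4)
  (m₁,m₂)=(2,1): CG² = 1/4, CG = −√(1/4)   ← matches the target
Pairs with CG² = 1/4: (2,1): −√(1/4)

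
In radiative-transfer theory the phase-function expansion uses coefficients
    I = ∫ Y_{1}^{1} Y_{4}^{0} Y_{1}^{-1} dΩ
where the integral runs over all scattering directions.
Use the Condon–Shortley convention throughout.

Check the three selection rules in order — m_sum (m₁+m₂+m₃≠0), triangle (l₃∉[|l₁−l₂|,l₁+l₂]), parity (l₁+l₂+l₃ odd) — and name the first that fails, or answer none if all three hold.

Σmᵢ = 0  ✓
l₃∈[|l₁−l₂|,l₁+l₂]=[3,5] required, l₃=1 fails  ✗
Σlᵢ = 6 ⇒ even

triangle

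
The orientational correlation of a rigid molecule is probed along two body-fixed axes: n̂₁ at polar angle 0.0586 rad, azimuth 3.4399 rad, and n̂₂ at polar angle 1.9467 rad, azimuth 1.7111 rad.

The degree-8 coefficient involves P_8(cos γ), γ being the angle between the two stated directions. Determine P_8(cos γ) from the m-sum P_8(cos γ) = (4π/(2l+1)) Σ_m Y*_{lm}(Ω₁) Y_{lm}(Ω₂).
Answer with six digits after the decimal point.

Expand P_8 via completeness: Σ_{m} conj(Y_{8,m}) at Ω₁ times Y_{8,m} at Ω₂ —
  term(m=-8) = +0.000000+0.000000i   from Y*(Ω₁)=-0.000000+0.000000i, Y(Ω₂)=+0.125220-0.260310i
  term(m=-7) = -0.000000+0.000000i   from Y*(Ω₁)=+0.000000-0.000000i, Y(Ω₂)=-0.379264-0.253209i
  term(m=-6) = -0.000000-0.000000i   from Y*(Ω₁)=-0.000000+0.000000i, Y(Ω₂)=-0.165911+0.185776i
  term(m=-5) = -0.000001+0.000001i   from Y*(Ω₁)=-0.000001-0.000007i, Y(Ω₂)=-0.131261-0.155360i
  term(m=-4) = -0.000043-0.000031i   from Y*(Ω₁)=+0.000058+0.000147i, Y(Ω₂)=-0.283754+0.178380i
  term(m=-3) = -0.000067+0.000130i   from Y*(Ω₁)=-0.001734-0.002162i, Y(Ω₂)=-0.021543-0.048123i
  term(m=-2) = -0.011059-0.003616i   from Y*(Ω₁)=+0.028738+0.019518i, Y(Ω₂)=-0.321835+0.092757i
  term(m=-1) = +0.000530-0.003324i   from Y*(Ω₁)=-0.268021-0.082412i, Y(Ω₂)=+0.001678+0.011884i
  term(m=+0) = -0.359516+0.000000i   from Y*(Ω₁)=+1.092307-0.000000i, Y(Ω₂)=-0.329134+0.000000i
  term(m=+1) = +0.000530+0.003324i   from Y*(Ω₁)=+0.268021-0.082412i, Y(Ω₂)=-0.001678+0.011884i
  term(m=+2) = -0.011059+0.003616i   from Y*(Ω₁)=+0.028738-0.019518i, Y(Ω₂)=-0.321835-0.092757i
  term(m=+3) = -0.000067-0.000130i   from Y*(Ω₁)=+0.001734-0.002162i, Y(Ω₂)=+0.021543-0.048123i
  term(m=+4) = -0.000043+0.000031i   from Y*(Ω₁)=+0.000058-0.000147i, Y(Ω₂)=-0.283754-0.178380i
  term(m=+5) = -0.000001-0.000001i   from Y*(Ω₁)=+0.000001-0.000007i, Y(Ω₂)=+0.131261-0.155360i
  term(m=+6) = -0.000000+0.000000i   from Y*(Ω₁)=-0.000000-0.000000i, Y(Ω₂)=-0.165911-0.185776i
  term(m=+7) = -0.000000-0.000000i   from Y*(Ω₁)=-0.000000-0.000000i, Y(Ω₂)=+0.379264-0.253209i
  term(m=+8) = +0.000000-0.000000i   from Y*(Ω₁)=-0.000000-0.000000i, Y(Ω₂)=+0.125220+0.260310i
Accumulated sum -0.380796-0.000000i; after 4π/(2l+1) scaling, -0.281484-0.000000i ⇒ P_8 = -0.281484

-0.281484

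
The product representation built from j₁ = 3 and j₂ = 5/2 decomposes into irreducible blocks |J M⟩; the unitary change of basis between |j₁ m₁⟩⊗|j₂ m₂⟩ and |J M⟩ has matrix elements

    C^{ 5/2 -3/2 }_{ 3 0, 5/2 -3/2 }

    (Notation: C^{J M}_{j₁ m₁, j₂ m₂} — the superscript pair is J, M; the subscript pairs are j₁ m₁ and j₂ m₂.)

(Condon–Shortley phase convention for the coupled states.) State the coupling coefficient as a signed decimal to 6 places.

√[6·3!3!2!/9! · 3!3!1!4!1!4!] = √(864/35)
  +(−1)^0/∏(0,3,3,1,0,1)! = 1/36  (running 1/36)
  +(−1)^1/∏(1,2,2,0,1,2)! = -1/8  (running -7/72)
⟨..|..⟩ = √(864/35)·(-7/72) = -0.483046

−√(7/30) = -0.483046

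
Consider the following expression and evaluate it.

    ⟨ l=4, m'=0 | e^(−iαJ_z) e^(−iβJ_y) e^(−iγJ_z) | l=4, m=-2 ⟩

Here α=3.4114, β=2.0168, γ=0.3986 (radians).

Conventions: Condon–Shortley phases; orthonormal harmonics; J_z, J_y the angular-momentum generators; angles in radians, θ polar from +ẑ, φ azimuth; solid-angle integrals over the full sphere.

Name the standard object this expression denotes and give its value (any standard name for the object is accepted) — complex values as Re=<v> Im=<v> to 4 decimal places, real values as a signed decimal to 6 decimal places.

Wigner D-matrix element, Re=0.0680 Im=0.0696

This is a Wigner D-matrix element — the rotation-matrix element ⟨l m'| R(α,β,γ) |l m⟩ in the angular-momentum basis.
D^4_{0,-2}(3.4114,2.0168,0.3986) = e^{-i·0·3.4114}·d^4_{0,-2}(2.0168)·e^{-i·-2·0.3986}. Compute d first:
With c≡cos(β/2)=0.533215 and s≡sin(β/2)=0.845980, N=[24·24·2·720]^{1/2}=910.735966
k: max(0,(-2)−(0))=0 … min(4+(-2),4−(0))=2
  k=0: (−1)^2·910.7360/(96)·0.5332^6·0.8460^2 = +0.156047
  k=1: (−1)^3·910.7360/(36)·0.5332^4·0.8460^4 = -1.047464
  k=2: (−1)^4·910.7360/(96)·0.5332^2·0.8460^6 = +0.988748
d^4_{0,-2}(2.0168) = +0.156047 -1.047464 +0.988748 = +0.097331
Phases: e^{-i·(0)·3.4114}=+1.000000+0.000000i, e^{-i·(-2)·0.3986}=+0.698713+0.715403i ⇒ D=+0.068006+0.069631i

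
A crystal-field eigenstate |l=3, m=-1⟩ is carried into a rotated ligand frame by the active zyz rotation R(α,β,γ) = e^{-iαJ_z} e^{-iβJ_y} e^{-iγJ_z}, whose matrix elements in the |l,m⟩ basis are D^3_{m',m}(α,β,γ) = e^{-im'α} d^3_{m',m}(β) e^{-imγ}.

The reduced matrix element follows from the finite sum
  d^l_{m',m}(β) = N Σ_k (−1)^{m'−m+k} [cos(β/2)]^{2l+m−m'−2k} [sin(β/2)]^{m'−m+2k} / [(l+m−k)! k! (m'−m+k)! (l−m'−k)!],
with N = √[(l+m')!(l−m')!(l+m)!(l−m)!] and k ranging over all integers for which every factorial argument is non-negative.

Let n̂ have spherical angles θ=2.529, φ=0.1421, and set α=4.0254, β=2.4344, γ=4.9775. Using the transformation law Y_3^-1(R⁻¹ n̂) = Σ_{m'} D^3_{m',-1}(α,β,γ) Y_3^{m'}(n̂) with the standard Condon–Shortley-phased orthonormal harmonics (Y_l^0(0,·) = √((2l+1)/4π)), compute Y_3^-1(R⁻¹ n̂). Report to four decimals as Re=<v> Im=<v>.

Need the full column D^3_{m',-1} for m'=−3..3 at α=4.0254, β=2.4344, γ=4.9775.
cos(β/2)=0.346274, sin(β/2)=0.938133
d^3_{-3,-1}: single k=2 term ⇒ +0.049007;  D = -0.010937-0.047771i
d^3_{-2,-1}: k∈[1..2] ⇒ +0.014769 -0.216812 = -0.202042;  D = -0.180867-0.090045i
d^3_{-1,-1}: k∈[0..2] ⇒ +0.001724 -0.101227 +0.557249 = +0.457745;  D = -0.417611+0.187435i
d^3_{0,-1}: k∈[0..2] ⇒ -0.016179 +0.356258 -0.871633 = -0.531553;  D = -0.139276+0.512983i
d^3_{1,-1}: k∈[0..2] ⇒ +0.075921 -0.742999 +0.681691 = +0.014613;  D = +0.008475+0.011905i
d^3_{2,-1}: k∈[0..1] ⇒ -0.216812 +0.795688 = +0.578876;  D = -0.577527-0.039502i
d^3_{3,-1}: single k=0 term ⇒ +0.359703;  D = +0.246574-0.261892i
Y_3^{m'}(θ=2.529,φ=0.1421) and Σ D·Y over m':
  (-0.0109-0.0478i)·(+0.0722-0.0328i)  (-0.1809-0.0900i)·(-0.2654+0.0775i)  (-0.4176+0.1874i)·(+0.4317-0.0618i)  (-0.1393+0.5130i)·(-0.1059+0.0000i)  (+0.0085+0.0119i)·(-0.4317-0.0618i)  (-0.5775-0.0395i)·(-0.2654-0.0775i)  (+0.2466-0.2619i)·(-0.0722-0.0328i)
Y_3^-1(R⁻¹ n̂) = +0.019521+0.119570i

Re=0.0195 Im=0.1196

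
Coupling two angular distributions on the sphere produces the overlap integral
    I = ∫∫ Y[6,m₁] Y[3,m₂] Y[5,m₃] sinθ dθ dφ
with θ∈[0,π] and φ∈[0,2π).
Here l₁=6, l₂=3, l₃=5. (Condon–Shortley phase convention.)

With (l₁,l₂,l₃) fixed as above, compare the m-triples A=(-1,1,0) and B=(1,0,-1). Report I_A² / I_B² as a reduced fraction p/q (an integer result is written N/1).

Shared (l₁,l₂,l₃)=(6,3,5): N and (l;000)² cancel in I_A²/I_B².
A: Δ = 4!·8!·2!/15! = 1/675675; Racah Σ t=2..4: t=2:+1/5760 t=3:−1/3456 t=4:+1/34560 = -1/11520; ⇒ 3j(6 3 5; -1 1 0)² = 2/429, sgn +1
B: Δ = 4!·8!·2!/15! = 1/675675; Racah Σ t=1..3: t=1:−1/6912 t=2:+1/2880 t=3:−1/17280 = 1/6912; ⇒ 3j(6 3 5; 1 0 -1)² = 5/429, sgn +1
I_A²/I_B² = (2/429)/(5/429) = 2/5

2/5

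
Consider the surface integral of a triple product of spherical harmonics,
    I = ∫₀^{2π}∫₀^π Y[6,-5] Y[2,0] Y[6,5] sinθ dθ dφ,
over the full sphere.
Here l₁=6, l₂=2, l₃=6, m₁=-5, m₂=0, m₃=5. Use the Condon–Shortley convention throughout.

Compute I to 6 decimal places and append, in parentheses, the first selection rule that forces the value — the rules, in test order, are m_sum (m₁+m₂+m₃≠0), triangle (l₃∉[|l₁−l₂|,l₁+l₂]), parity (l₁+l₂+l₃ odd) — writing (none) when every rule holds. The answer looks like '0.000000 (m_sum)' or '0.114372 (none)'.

0.126157 (none)

Rules hold: Σm=0, L=14 even, 4≤6≤8.
N = 13·5·13 = 845
Δ = 2!·10!·2!/15! = 1/90090
Racah Σ t=0..2: t=0:+1/69120 t=1:−1/14400 t=2:+1/69120 = -7/172800
⇒ 3j(6 2 6; 0 0 0)² = 14/715, sgn -1
Racah Σ t=1..2: t=1:−1/3628800 t=2:+1/1451520 = 1/2419200
⇒ 3j(6 2 6; -5 0 5)² = 11/910, sgn -1
4πI² = N·(3j₀)²·(3jₘ)² = 1/5
I = +1·√(0.2/4π) = 0.12615663
No selection rule forces the value: the integral is nonzero (none).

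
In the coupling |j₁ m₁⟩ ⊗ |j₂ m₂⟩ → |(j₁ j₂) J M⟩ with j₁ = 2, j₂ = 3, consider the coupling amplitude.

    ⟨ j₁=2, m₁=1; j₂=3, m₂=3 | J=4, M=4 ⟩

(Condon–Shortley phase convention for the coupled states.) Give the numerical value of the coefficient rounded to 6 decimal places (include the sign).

-0.774597

√[9·1!3!5!/10! · 3!1!6!0!8!0!] = √(311040)
  +(−1)^1/∏(1,0,0,5,3,0)! = -1/720  (running -1/720)
⟨..|..⟩ = √(311040)·(-1/720) = -0.774597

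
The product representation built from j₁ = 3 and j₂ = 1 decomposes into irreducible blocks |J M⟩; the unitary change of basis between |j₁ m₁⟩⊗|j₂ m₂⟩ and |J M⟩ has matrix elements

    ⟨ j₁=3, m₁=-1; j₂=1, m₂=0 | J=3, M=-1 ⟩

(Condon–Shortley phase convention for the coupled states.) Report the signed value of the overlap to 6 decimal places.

√[7·1!5!1!/8! · 2!4!1!1!2!4!] = √(48)
  +(−1)^0/∏(0,1,4,1,1,0)! = 1/24  (running 1/24)
  +(−1)^1/∏(1,0,3,0,2,1)! = -1/12  (running -1/24)
⟨..|..⟩ = √(48)·(-1/24) = -0.288675

-0.288675  (= −√(1/12))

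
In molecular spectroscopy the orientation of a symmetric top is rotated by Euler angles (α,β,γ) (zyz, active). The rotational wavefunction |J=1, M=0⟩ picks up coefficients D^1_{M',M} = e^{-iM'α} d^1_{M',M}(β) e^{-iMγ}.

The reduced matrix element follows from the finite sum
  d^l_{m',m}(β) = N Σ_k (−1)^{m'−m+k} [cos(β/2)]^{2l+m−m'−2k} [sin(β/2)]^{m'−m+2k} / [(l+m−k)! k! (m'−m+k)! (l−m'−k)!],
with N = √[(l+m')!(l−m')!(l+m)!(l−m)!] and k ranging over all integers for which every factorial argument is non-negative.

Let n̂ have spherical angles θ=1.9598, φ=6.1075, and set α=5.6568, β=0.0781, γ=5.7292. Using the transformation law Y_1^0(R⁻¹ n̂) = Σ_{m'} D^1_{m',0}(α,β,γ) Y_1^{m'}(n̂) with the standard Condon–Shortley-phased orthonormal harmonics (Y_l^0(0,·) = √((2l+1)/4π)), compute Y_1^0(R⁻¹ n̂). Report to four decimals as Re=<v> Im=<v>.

Need the full column D^1_{m',0} for m'=−1..1 at α=5.6568, β=0.0781, γ=5.7292.
cos(β/2)=0.999238, sin(β/2)=0.039040
d^1_{-1,0}: single k=1 term ⇒ +0.055169;  D = +0.044695-0.032341i
d^1_{0,0}: k∈[0..1] ⇒ +0.998476 -0.001524 = +0.996952;  D = +0.996952+0.000000i
d^1_{1,0}: single k=0 term ⇒ -0.055169;  D = -0.044695-0.032341i
Y_1^{m'}(θ=1.9598,φ=6.1075) and Σ D·Y over m':
  (+0.0447-0.0323i)·(+0.3148+0.0559i)  (+0.9970+0.0000i)·(-0.1853+0.0000i)  (-0.0447-0.0323i)·(-0.3148+0.0559i)
Y_1^0(R⁻¹ n̂) = -0.152995+0.000000i

Re=-0.1530 Im=0.0000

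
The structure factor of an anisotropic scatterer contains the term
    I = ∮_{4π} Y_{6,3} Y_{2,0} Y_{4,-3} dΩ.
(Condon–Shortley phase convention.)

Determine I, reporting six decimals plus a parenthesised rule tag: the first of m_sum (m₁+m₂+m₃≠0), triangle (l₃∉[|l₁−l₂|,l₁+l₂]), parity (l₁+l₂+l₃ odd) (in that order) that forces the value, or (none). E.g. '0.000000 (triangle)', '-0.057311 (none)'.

Checks pass: Σm=0; 12 even; l₃=4∈[4,8].
(2·6+1)(2·2+1)(2·4+1) = 585
Δ: 4! 8! 0! / 13! → 1/6435
sum: t=2:+1/2304 = 1/2304
3j²(6 2 4; 0 0 0) = Δ·Π!·Σ² = 5/143  (sign +1)
sum: t=2:+1/20160 = 1/20160
3j²(6 2 4; 3 0 -3) = Δ·Π!·Σ² = 12/715  (sign -1)
combine: 4πI² = 585·5/143·12/715 = 540/1573
take √, sign -1: I = -0.16528277
No selection rule forces the value: the integral is nonzero (none).

-0.165283 (none)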